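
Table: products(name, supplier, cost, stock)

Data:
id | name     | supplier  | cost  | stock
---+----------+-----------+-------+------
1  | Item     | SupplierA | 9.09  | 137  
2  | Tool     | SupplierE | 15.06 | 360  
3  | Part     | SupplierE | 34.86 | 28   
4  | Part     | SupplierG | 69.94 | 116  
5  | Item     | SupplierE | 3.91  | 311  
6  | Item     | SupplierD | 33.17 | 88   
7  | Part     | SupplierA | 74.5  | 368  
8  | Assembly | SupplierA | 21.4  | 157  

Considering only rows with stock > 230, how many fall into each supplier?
SELECT supplier, COUNT(*)
FROM products
WHERE stock > 230
GROUP BY supplier

Note: WHERE filters rows before grouping.

Result:
  SupplierA: 1
  SupplierE: 2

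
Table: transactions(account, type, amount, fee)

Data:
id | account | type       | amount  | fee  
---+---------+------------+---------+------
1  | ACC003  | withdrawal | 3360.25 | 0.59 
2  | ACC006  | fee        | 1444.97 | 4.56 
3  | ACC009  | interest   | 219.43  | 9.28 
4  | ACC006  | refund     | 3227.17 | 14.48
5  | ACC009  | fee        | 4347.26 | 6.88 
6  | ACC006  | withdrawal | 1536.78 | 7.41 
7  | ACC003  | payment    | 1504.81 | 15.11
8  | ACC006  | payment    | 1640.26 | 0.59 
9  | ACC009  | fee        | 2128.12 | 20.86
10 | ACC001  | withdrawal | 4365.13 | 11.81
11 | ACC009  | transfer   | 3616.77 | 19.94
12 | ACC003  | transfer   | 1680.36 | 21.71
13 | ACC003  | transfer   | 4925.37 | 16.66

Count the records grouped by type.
SELECT type, COUNT(*) as count
FROM transactions
GROUP BY type

Result:
  fee: 3
  interest: 1
  payment: 2
  refund: 1
  transfer: 3
  withdrawal: 3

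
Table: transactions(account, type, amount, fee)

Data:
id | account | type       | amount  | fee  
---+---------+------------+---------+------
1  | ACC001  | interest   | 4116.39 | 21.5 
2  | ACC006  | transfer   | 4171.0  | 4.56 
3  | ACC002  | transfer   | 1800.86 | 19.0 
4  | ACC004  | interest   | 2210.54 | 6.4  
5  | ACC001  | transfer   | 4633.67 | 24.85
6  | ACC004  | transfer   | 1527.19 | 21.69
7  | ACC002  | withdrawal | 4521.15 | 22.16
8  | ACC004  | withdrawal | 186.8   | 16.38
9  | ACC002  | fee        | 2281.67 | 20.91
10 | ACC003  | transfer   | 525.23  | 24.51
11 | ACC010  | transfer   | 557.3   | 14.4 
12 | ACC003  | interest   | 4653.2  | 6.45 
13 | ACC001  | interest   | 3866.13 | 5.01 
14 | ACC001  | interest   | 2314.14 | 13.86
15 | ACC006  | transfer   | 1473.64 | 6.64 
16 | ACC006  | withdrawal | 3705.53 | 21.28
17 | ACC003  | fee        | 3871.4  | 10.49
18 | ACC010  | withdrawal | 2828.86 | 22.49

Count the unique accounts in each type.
SELECT type, COUNT(DISTINCT account)
FROM transactions
GROUP BY type

Result:
  fee: 2 distinct
  interest: 3 distinct
  transfer: 6 distinct
  withdrawal: 4 distinct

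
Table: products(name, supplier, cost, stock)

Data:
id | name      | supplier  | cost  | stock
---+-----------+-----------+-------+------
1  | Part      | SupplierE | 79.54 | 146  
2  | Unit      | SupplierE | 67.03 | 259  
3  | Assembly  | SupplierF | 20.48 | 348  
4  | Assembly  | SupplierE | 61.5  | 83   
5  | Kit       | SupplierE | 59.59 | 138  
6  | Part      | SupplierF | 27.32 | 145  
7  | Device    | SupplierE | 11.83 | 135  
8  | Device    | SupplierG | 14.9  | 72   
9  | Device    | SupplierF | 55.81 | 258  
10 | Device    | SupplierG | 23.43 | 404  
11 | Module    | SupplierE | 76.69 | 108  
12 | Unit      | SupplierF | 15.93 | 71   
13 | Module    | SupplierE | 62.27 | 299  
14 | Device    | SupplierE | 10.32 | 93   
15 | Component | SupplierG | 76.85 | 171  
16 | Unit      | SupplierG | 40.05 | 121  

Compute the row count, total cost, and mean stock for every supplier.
SELECT supplier,
       COUNT(*) as cnt,
       SUM(cost) as total_cost,
       AVG(stock) as avg_stock
FROM products
GROUP BY supplier

Result:
  SupplierE: 8 records, 428.77 total cost, 157.63 avg stock
  SupplierF: 4 records, 119.54 total cost, 205.50 avg stock
  SupplierG: 4 records, 155.23 total cost, 192.00 avg stock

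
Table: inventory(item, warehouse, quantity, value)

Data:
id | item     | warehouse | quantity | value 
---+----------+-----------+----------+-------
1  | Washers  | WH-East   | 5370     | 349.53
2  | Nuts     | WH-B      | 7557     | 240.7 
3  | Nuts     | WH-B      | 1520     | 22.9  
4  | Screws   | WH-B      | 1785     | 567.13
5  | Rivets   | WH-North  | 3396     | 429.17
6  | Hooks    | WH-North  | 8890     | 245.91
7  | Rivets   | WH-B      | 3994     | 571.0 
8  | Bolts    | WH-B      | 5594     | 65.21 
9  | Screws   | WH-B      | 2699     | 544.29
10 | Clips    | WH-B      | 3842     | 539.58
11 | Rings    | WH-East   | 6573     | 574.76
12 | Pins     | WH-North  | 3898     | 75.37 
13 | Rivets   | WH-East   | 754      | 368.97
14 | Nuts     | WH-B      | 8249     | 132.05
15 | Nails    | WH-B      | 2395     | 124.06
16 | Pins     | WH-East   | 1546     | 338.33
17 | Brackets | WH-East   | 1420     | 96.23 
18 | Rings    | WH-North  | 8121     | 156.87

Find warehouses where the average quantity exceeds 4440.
SELECT warehouse, AVG(quantity)
FROM inventory
GROUP BY warehouse
HAVING AVG(quantity) > 4440

Result:
  WH-North: avg=6076.25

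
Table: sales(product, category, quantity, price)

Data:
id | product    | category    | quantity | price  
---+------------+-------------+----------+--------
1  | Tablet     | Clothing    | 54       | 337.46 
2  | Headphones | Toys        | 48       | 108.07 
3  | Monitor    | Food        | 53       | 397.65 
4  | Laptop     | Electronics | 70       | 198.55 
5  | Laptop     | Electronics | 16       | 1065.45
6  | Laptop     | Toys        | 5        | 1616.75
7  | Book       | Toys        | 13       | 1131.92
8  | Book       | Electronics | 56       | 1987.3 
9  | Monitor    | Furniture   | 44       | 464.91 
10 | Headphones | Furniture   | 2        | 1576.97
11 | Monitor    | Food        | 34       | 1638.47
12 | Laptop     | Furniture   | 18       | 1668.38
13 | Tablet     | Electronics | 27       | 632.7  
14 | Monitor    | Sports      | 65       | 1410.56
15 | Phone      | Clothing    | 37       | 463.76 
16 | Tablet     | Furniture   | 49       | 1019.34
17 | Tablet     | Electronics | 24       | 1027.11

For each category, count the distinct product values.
SELECT category, COUNT(DISTINCT product)
FROM sales
GROUP BY category

Result:
  Clothing: 2 distinct
  Electronics: 3 distinct
  Food: 1 distinct
  Furniture: 4 distinct
  Sports: 1 distinct
  Toys: 3 distinct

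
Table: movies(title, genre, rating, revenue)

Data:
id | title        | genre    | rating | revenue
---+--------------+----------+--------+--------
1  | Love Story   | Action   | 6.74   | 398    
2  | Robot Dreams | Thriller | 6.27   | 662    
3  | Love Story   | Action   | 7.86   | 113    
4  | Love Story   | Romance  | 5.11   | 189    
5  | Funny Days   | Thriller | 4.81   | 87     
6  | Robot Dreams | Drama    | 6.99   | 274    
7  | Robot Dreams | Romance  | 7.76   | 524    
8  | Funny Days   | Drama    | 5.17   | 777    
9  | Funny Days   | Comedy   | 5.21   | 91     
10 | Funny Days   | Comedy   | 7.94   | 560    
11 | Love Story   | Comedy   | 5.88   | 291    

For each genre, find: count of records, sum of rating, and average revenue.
SELECT genre,
       COUNT(*) as cnt,
       SUM(rating) as total_rating,
       AVG(revenue) as avg_revenue
FROM movies
GROUP BY genre

Result:
  Action: 2 records, 14.60 total rating, 255.50 avg revenue
  Comedy: 3 records, 19.03 total rating, 314.00 avg revenue
  Drama: 2 records, 12.16 total rating, 525.50 avg revenue
  Romance: 2 records, 12.87 total rating, 356.50 avg revenue
  Thriller: 2 records, 11.08 total rating, 374.50 avg revenue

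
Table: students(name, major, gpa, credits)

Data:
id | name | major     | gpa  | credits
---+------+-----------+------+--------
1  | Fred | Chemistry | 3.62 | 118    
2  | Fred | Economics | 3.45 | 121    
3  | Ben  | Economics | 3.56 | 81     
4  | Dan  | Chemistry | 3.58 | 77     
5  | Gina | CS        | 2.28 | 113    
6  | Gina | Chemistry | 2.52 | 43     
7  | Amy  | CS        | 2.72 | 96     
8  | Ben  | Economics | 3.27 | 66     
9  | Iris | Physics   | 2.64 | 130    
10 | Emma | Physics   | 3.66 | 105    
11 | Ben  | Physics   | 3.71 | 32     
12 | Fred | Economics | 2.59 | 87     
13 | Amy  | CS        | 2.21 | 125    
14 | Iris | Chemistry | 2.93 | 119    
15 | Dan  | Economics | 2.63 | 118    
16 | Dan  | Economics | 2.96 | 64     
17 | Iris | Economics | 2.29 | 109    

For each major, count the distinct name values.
SELECT major, COUNT(DISTINCT name)
FROM students
GROUP BY major

Result:
  CS: 2 distinct
  Chemistry: 4 distinct
  Economics: 4 distinct
  Physics: 3 distinct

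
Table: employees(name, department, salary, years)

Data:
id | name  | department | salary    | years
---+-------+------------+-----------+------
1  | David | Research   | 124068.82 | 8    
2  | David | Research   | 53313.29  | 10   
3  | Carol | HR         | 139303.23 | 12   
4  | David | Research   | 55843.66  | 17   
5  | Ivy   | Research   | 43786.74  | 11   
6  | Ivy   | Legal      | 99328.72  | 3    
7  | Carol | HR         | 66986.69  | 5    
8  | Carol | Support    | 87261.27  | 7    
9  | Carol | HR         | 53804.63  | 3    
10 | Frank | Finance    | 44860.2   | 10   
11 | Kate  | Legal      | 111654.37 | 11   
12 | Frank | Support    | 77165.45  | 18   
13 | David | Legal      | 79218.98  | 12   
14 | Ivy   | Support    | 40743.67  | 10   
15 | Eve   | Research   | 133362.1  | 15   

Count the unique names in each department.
SELECT department, COUNT(DISTINCT name)
FROM employees
GROUP BY department

Result:
  Finance: 1 distinct
  HR: 1 distinct
  Legal: 3 distinct
  Research: 3 distinct
  Support: 3 distinct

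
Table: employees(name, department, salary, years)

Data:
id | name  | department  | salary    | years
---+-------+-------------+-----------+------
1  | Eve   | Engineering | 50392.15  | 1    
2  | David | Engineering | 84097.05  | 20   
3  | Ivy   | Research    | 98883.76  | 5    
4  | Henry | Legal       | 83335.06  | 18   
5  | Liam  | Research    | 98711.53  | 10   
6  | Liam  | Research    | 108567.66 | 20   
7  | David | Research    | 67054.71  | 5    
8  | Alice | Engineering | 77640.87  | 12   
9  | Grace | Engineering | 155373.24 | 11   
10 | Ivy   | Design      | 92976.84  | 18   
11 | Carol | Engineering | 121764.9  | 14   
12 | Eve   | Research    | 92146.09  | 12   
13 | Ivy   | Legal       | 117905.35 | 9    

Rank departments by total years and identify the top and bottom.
SELECT department, SUM(years)
FROM employees
GROUP BY department
ORDER BY SUM(years)

All groups:
  Design: 18
  Legal: 27
  Research: 52
  Engineering: 58

Highest: Engineering (58)
Lowest: Design (18)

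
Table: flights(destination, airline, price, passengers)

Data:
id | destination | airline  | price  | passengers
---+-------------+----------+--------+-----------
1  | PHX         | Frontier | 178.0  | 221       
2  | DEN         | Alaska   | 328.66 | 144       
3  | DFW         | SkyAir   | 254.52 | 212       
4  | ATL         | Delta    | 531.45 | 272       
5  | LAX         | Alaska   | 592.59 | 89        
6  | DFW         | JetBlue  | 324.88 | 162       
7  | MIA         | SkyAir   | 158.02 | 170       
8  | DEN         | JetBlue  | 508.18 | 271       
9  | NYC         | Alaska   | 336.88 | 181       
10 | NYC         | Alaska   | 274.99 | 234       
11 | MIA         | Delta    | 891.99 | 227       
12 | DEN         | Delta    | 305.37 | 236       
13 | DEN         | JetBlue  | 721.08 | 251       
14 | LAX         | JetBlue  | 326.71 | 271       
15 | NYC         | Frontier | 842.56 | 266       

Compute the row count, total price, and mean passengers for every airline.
SELECT airline,
       COUNT(*) as cnt,
       SUM(price) as total_price,
       AVG(passengers) as avg_passengers
FROM flights
GROUP BY airline

Result:
  Alaska: 4 records, 1533.12 total price, 162.00 avg passengers
  Delta: 3 records, 1728.81 total price, 245.00 avg passengers
  Frontier: 2 records, 1020.56 total price, 243.50 avg passengers
  JetBlue: 4 records, 1880.85 total price, 238.75 avg passengers
  SkyAir: 2 records, 412.54 total price, 191.00 avg passengers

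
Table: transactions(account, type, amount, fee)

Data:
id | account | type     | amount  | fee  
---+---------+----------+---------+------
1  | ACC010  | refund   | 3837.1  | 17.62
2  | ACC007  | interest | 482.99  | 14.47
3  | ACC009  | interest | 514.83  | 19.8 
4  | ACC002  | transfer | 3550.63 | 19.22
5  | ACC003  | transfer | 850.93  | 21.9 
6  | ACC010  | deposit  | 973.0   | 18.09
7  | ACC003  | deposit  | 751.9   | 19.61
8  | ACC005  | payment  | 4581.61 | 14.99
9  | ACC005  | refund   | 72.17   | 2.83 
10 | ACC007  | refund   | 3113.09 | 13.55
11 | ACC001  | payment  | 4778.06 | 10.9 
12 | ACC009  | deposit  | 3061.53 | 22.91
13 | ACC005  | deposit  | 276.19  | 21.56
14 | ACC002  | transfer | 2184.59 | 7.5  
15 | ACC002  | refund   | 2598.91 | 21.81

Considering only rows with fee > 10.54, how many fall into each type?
SELECT type, COUNT(*)
FROM transactions
WHERE fee > 10.54
GROUP BY type

Note: WHERE filters rows before grouping.

Result:
  deposit: 4
  interest: 2
  payment: 2
  refund: 3
  transfer: 2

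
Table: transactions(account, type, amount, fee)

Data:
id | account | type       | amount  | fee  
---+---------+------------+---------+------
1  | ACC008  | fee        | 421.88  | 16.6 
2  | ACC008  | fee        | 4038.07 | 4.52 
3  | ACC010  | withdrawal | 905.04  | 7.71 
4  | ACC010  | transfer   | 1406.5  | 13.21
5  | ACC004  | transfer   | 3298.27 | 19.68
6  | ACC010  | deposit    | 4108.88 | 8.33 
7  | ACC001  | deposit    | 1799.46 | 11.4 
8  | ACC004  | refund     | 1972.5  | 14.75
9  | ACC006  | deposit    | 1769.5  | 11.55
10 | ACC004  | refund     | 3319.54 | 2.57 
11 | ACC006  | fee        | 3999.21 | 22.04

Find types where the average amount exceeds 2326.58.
SELECT type, AVG(amount)
FROM transactions
GROUP BY type
HAVING AVG(amount) > 2326.58

Result:
  deposit: avg=2559.28
  fee: avg=2819.72
  refund: avg=2646.02
  transfer: avg=2352.39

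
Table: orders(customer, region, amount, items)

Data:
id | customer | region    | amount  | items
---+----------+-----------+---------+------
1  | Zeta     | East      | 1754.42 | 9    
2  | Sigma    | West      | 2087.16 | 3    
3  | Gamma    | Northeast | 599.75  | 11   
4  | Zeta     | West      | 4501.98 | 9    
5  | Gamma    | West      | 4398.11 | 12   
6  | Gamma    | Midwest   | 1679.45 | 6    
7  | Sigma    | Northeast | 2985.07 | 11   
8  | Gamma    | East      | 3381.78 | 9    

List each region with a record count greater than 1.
SELECT region, COUNT(*) as cnt
FROM orders
GROUP BY region
HAVING COUNT(*) > 1

Result:
  East: 2
  Northeast: 2
  West: 3

Note: HAVING filters groups after aggregation, WHERE filters rows before.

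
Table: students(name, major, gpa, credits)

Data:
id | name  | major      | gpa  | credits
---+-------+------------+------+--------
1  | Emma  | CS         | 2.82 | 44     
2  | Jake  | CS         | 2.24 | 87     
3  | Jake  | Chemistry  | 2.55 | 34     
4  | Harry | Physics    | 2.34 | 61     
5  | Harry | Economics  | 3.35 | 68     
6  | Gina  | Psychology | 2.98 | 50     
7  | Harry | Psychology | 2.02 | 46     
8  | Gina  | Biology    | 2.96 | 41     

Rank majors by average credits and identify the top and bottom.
SELECT major, AVG(credits)
FROM students
GROUP BY major
ORDER BY AVG(credits)

All groups:
  Chemistry: 34.00
  Biology: 41.00
  Psychology: 48.00
  Physics: 61.00
  CS: 65.50
  Economics: 68.00

Highest: Economics (68.00)
Lowest: Chemistry (34.00)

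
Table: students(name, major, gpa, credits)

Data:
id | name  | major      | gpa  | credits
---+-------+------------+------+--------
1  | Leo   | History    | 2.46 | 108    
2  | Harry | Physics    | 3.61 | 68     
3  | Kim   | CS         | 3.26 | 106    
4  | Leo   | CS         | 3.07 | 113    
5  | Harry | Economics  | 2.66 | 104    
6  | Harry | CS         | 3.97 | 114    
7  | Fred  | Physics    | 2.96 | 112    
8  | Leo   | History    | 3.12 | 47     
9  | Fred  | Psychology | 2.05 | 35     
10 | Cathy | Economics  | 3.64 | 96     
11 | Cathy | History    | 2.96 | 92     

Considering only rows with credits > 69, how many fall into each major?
SELECT major, COUNT(*)
FROM students
WHERE credits > 69
GROUP BY major

Note: WHERE filters rows before grouping.

Result:
  CS: 3
  Economics: 2
  History: 2
  Physics: 1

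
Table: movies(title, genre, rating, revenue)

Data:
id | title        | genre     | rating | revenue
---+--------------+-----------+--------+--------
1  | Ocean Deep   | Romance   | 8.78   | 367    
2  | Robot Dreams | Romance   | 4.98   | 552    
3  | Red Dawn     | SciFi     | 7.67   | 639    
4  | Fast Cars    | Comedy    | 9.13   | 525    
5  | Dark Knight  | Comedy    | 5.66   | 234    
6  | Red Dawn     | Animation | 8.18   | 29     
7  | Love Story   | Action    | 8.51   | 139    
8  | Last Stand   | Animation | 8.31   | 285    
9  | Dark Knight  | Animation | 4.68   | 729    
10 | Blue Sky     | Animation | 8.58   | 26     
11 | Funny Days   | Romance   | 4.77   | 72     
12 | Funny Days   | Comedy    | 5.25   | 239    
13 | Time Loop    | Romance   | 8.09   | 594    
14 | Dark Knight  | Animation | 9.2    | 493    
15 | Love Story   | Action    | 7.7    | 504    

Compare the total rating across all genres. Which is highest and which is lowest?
SELECT genre, SUM(rating)
FROM movies
GROUP BY genre
ORDER BY SUM(rating)

All groups:
  SciFi: 7.67
  Action: 16.21
  Comedy: 20.04
  Romance: 26.62
  Animation: 38.95

Highest: Animation (38.95)
Lowest: SciFi (7.67)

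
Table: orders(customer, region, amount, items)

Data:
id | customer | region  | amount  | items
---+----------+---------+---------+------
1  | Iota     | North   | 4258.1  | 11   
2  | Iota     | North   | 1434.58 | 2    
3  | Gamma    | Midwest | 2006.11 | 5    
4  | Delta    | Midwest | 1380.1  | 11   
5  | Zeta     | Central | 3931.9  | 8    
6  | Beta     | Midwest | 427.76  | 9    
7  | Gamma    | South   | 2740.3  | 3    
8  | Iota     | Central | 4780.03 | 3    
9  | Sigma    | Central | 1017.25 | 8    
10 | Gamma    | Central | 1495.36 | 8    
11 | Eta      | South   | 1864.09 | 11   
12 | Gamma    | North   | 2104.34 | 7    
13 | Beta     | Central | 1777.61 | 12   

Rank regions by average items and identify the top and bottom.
SELECT region, AVG(items)
FROM orders
GROUP BY region
ORDER BY AVG(items)

All groups:
  North: 6.67
  South: 7.00
  Central: 7.80
  Midwest: 8.33

Highest: Midwest (8.33)
Lowest: North (6.67)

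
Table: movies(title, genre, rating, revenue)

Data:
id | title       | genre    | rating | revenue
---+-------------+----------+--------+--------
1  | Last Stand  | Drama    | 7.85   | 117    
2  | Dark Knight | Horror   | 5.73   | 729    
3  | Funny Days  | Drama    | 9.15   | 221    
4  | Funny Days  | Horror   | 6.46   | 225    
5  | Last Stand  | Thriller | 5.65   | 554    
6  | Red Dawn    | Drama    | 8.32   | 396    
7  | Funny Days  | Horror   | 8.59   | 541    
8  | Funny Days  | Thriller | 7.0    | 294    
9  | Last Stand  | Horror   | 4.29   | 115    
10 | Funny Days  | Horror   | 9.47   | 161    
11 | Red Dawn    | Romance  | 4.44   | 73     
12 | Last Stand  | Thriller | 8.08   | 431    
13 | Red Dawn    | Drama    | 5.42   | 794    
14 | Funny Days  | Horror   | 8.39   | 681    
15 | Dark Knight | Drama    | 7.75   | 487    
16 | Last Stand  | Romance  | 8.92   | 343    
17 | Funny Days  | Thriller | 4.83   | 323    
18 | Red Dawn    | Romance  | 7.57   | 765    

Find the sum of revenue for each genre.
SELECT genre, SUM(revenue) as result
FROM movies
GROUP BY genre

Result:
  Drama: 2015
  Horror: 2452
  Romance: 1181
  Thriller: 1602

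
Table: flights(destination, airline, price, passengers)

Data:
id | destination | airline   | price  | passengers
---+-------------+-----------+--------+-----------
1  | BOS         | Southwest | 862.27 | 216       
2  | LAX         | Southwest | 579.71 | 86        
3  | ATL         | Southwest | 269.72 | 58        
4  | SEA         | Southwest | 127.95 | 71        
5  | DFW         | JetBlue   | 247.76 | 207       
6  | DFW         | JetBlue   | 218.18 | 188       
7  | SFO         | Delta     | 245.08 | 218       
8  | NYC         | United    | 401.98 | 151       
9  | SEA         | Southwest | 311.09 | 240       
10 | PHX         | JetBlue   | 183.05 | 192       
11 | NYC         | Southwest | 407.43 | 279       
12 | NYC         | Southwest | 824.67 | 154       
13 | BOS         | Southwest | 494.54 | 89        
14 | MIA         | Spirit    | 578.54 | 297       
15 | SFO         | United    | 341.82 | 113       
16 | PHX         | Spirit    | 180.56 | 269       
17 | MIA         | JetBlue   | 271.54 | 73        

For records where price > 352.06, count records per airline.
SELECT airline, COUNT(*)
FROM flights
WHERE price > 352.06
GROUP BY airline

Note: WHERE filters rows before grouping.

Result:
  Southwest: 5
  Spirit: 1
  United: 1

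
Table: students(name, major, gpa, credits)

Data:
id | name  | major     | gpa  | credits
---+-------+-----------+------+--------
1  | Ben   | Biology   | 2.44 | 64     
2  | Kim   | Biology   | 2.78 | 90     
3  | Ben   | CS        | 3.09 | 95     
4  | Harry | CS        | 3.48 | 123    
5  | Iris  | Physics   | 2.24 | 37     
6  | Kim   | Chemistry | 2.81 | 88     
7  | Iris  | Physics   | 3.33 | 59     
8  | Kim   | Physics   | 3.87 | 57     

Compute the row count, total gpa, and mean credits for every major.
SELECT major,
       COUNT(*) as cnt,
       SUM(gpa) as total_gpa,
       AVG(credits) as avg_credits
FROM students
GROUP BY major

Result:
  Biology: 2 records, 5.22 total gpa, 77.00 avg credits
  CS: 2 records, 6.57 total gpa, 109.00 avg credits
  Chemistry: 1 records, 2.81 total gpa, 88.00 avg credits
  Physics: 3 records, 9.44 total gpa, 51.00 avg credits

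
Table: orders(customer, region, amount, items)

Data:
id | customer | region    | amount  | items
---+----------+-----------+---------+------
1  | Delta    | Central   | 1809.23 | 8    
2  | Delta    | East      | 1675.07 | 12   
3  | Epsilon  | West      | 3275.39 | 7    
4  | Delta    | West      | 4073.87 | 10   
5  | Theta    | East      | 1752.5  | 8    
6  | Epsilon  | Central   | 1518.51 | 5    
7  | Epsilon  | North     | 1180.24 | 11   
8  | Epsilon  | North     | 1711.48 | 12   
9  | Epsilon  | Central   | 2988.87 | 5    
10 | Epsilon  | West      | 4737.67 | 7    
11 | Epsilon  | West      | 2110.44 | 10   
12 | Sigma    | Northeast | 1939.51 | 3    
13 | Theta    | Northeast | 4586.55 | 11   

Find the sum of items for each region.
SELECT region, SUM(items) as result
FROM orders
GROUP BY region

Result:
  Central: 18
  East: 20
  North: 23
  Northeast: 14
  West: 34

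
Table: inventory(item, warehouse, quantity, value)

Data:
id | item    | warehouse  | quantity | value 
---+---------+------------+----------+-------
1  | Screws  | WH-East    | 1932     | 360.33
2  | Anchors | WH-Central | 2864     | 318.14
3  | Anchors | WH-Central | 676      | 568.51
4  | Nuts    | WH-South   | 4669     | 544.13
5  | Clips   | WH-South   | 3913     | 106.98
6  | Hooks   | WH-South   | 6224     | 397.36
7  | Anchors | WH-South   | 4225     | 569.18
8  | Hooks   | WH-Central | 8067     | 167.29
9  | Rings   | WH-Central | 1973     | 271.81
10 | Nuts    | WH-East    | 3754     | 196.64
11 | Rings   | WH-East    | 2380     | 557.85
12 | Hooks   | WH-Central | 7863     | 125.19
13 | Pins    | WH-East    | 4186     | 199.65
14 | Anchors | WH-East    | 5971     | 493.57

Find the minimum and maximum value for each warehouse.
SELECT warehouse, MIN(value), MAX(value)
FROM inventory
GROUP BY warehouse

Result:
  WH-Central: min=125.19, max=568.51
  WH-East: min=196.64, max=557.85
  WH-South: min=106.98, max=569.18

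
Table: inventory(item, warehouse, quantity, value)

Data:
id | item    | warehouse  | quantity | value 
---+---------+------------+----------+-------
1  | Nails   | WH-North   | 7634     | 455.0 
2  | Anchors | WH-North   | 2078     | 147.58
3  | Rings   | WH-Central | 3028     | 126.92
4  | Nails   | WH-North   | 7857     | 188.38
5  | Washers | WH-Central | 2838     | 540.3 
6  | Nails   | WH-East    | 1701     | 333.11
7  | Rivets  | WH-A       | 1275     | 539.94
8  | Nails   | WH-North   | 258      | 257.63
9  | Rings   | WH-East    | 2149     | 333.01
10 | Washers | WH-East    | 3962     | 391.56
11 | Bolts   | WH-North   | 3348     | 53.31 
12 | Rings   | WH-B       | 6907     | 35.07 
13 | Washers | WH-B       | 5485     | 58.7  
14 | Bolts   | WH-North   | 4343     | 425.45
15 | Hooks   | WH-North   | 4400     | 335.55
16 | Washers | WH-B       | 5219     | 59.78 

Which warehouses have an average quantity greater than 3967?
SELECT warehouse, AVG(quantity)
FROM inventory
GROUP BY warehouse
HAVING AVG(quantity) > 3967

Result:
  WH-B: avg=5870.33
  WH-North: avg=4274.00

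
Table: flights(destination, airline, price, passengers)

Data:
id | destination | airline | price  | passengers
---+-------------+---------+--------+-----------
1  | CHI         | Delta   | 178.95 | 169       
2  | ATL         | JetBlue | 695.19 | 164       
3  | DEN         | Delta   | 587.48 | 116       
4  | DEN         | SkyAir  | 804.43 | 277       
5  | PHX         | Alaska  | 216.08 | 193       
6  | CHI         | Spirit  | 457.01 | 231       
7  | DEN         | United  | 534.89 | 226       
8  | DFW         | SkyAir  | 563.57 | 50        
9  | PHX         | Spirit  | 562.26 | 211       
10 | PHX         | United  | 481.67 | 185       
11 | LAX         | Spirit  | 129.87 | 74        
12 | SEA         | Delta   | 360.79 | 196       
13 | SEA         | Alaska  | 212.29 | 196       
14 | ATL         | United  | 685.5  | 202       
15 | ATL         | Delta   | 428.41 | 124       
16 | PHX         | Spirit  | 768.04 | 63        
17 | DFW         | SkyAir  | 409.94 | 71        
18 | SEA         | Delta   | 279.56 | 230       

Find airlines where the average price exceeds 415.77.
SELECT airline, AVG(price)
FROM flights
GROUP BY airline
HAVING AVG(price) > 415.77

Result:
  JetBlue: avg=695.19
  SkyAir: avg=592.65
  Spirit: avg=479.30
  United: avg=567.35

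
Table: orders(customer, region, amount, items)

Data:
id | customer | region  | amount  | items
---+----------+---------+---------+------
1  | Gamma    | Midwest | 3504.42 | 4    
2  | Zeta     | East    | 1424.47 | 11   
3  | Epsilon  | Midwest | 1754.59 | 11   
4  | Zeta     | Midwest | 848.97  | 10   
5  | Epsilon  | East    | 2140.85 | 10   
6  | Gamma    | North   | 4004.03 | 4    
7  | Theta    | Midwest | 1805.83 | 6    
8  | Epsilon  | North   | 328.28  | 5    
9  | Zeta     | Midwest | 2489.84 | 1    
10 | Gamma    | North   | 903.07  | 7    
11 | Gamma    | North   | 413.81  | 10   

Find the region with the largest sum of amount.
SELECT region, SUM(amount) as val
FROM orders
GROUP BY region
ORDER BY val DESC
LIMIT 1

Result: Midwest with sum(amount) = 10403.65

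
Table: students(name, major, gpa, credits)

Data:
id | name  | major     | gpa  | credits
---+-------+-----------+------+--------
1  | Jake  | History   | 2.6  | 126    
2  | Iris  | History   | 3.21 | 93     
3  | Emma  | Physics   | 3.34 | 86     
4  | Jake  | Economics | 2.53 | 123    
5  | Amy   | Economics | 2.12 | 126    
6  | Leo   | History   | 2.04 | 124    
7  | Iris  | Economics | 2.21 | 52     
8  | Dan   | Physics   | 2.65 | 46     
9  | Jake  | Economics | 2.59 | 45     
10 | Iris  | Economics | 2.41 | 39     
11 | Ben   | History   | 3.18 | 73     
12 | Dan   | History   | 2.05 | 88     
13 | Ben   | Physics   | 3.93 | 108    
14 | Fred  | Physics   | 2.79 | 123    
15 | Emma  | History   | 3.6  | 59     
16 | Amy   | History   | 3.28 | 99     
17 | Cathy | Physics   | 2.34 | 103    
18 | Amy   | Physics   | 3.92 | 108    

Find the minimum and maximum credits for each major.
SELECT major, MIN(credits), MAX(credits)
FROM students
GROUP BY major

Result:
  Economics: min=39, max=126
  History: min=59, max=126
  Physics: min=46, max=123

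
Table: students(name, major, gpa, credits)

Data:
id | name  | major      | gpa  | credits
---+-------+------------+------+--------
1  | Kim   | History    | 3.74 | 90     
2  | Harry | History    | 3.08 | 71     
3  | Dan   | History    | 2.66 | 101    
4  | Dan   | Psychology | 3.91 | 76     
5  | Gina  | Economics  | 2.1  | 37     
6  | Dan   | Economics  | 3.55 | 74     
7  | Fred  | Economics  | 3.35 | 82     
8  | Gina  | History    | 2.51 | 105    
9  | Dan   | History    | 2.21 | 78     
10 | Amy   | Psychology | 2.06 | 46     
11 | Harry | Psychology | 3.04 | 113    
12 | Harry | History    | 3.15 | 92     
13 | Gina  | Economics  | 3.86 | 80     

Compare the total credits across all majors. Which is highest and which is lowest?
SELECT major, SUM(credits)
FROM students
GROUP BY major
ORDER BY SUM(credits)

All groups:
  Psychology: 235
  Economics: 273
  History: 537

Highest: History (537)
Lowest: Psychology (235)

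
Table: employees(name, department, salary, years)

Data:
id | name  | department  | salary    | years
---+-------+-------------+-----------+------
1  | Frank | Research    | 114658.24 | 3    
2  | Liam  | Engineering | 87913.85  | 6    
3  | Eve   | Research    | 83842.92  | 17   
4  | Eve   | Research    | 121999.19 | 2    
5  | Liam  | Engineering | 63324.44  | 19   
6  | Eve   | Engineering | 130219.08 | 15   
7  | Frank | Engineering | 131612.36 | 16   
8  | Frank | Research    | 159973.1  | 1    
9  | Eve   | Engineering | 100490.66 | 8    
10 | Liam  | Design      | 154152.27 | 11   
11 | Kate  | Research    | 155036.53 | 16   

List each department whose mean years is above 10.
SELECT department, AVG(years)
FROM employees
GROUP BY department
HAVING AVG(years) > 10

Result:
  Design: avg=11.00
  Engineering: avg=12.80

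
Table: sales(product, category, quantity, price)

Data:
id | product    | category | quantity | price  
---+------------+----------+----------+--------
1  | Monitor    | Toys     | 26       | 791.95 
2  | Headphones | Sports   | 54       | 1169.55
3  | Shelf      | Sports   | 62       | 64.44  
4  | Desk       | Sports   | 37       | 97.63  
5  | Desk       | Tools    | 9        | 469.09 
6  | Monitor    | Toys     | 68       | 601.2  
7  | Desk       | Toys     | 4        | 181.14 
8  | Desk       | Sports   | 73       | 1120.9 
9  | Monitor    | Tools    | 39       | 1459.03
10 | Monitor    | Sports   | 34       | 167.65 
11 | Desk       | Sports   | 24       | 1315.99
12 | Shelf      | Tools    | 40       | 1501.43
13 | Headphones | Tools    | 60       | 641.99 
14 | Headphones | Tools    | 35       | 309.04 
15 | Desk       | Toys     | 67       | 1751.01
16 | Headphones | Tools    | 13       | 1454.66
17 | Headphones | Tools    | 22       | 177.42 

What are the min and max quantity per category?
SELECT category, MIN(quantity), MAX(quantity)
FROM sales
GROUP BY category

Result:
  Sports: min=24, max=73
  Tools: min=9, max=60
  Toys: min=4, max=68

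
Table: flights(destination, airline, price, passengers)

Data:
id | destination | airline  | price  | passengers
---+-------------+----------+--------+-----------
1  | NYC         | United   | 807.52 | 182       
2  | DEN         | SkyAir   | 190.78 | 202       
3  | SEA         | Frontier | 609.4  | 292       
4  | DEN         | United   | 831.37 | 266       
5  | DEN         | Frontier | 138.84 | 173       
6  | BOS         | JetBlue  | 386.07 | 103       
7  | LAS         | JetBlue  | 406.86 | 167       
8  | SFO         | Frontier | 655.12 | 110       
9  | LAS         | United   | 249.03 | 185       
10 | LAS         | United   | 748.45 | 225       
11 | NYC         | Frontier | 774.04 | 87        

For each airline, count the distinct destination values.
SELECT airline, COUNT(DISTINCT destination)
FROM flights
GROUP BY airline

Result:
  Frontier: 4 distinct
  JetBlue: 2 distinct
  SkyAir: 1 distinct
  United: 3 distinct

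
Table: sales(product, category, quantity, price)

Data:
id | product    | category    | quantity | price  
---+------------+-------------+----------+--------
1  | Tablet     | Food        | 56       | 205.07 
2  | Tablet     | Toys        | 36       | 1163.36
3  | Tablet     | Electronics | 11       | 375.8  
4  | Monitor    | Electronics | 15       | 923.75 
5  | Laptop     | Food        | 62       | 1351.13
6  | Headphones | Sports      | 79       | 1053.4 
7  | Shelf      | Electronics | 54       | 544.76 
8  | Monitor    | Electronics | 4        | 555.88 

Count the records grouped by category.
SELECT category, COUNT(*) as count
FROM sales
GROUP BY category

Result:
  Electronics: 4
  Food: 2
  Sports: 1
  Toys: 1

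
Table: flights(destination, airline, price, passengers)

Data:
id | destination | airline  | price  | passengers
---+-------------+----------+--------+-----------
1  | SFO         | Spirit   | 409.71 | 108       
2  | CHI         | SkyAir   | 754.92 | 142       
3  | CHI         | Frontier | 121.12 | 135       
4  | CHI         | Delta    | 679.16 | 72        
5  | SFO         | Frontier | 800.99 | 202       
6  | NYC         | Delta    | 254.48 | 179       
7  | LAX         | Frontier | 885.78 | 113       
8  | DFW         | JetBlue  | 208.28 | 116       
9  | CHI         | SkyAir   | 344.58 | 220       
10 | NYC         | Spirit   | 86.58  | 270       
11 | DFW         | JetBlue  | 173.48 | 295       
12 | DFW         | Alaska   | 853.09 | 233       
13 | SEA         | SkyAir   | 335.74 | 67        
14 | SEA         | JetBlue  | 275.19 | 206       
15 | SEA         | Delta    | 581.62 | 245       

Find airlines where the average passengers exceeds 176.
SELECT airline, AVG(passengers)
FROM flights
GROUP BY airline
HAVING AVG(passengers) > 176

Result:
  Alaska: avg=233.00
  JetBlue: avg=205.67
  Spirit: avg=189.00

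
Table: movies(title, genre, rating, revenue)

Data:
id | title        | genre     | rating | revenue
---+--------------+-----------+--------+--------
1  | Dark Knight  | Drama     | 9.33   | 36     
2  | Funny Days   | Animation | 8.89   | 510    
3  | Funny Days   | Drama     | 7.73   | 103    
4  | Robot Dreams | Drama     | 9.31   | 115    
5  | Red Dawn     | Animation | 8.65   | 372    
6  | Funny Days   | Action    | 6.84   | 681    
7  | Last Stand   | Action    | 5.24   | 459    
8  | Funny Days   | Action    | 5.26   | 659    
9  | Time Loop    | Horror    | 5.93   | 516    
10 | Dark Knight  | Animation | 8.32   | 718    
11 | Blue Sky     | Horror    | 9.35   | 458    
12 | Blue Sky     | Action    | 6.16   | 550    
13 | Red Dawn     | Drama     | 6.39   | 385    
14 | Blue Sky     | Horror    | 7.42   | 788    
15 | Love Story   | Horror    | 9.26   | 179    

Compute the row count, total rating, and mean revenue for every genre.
SELECT genre,
       COUNT(*) as cnt,
       SUM(rating) as total_rating,
       AVG(revenue) as avg_revenue
FROM movies
GROUP BY genre

Result:
  Action: 4 records, 23.50 total rating, 587.25 avg revenue
  Animation: 3 records, 25.86 total rating, 533.33 avg revenue
  Drama: 4 records, 32.76 total rating, 159.75 avg revenue
  Horror: 4 records, 31.96 total rating, 485.25 avg revenue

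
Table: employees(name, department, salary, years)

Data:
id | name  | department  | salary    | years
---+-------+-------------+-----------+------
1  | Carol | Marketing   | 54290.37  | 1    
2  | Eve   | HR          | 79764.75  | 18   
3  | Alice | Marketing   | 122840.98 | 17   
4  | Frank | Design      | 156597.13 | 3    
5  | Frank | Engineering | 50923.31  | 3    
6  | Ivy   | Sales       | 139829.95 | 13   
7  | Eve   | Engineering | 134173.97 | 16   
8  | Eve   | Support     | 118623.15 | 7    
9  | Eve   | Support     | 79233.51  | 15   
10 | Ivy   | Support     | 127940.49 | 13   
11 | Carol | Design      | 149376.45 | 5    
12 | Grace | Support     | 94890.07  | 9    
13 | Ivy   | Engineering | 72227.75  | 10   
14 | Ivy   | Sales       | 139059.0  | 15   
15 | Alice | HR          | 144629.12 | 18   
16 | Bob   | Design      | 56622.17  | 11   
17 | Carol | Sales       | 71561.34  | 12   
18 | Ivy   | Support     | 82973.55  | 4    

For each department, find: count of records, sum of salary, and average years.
SELECT department,
       COUNT(*) as cnt,
       SUM(salary) as total_salary,
       AVG(years) as avg_years
FROM employees
GROUP BY department

Result:
  Design: 3 records, 362595.75 total salary, 6.33 avg years
  Engineering: 3 records, 257325.03 total salary, 9.67 avg years
  HR: 2 records, 224393.87 total salary, 18.00 avg years
  Marketing: 2 records, 177131.35 total salary, 9.00 avg years
  Sales: 3 records, 350450.29 total salary, 13.33 avg years
  Support: 5 records, 503660.77 total salary, 9.60 avg years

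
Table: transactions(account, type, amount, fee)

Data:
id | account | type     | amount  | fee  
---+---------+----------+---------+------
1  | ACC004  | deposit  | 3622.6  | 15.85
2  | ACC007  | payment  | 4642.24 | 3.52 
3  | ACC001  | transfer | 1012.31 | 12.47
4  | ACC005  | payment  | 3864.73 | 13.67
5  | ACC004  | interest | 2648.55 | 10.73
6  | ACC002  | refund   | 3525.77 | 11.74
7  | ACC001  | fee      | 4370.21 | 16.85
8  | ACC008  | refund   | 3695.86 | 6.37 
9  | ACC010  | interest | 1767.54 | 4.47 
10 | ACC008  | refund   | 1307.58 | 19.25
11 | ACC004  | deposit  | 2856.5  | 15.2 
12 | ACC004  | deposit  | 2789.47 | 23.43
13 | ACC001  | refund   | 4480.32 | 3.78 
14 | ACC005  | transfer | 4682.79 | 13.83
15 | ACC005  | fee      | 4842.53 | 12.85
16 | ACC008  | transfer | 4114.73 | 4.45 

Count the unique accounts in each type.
SELECT type, COUNT(DISTINCT account)
FROM transactions
GROUP BY type

Result:
  deposit: 1 distinct
  fee: 2 distinct
  interest: 2 distinct
  payment: 2 distinct
  refund: 3 distinct
  transfer: 3 distinct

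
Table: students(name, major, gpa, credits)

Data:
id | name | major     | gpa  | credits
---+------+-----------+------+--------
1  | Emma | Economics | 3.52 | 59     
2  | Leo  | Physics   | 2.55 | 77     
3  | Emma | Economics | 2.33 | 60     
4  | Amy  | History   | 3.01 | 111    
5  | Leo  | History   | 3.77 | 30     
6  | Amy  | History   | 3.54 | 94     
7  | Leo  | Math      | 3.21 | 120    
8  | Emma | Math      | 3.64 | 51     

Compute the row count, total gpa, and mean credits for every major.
SELECT major,
       COUNT(*) as cnt,
       SUM(gpa) as total_gpa,
       AVG(credits) as avg_credits
FROM students
GROUP BY major

Result:
  Economics: 2 records, 5.85 total gpa, 59.50 avg credits
  History: 3 records, 10.32 total gpa, 78.33 avg credits
  Math: 2 records, 6.85 total gpa, 85.50 avg credits
  Physics: 1 records, 2.55 total gpa, 77.00 avg credits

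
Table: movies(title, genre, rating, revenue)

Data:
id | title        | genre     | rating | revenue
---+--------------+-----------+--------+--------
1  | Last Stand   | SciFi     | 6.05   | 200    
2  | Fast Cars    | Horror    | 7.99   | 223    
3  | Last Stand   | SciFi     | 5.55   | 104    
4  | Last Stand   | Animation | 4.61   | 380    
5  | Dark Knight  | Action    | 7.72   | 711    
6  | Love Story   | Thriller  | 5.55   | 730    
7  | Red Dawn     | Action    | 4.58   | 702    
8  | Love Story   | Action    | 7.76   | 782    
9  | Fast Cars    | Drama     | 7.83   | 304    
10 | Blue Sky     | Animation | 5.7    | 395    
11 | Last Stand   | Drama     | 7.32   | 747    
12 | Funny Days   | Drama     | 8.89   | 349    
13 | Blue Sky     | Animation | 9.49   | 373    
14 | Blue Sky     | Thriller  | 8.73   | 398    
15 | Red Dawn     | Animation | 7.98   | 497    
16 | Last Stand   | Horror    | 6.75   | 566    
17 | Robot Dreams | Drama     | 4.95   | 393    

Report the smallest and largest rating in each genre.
SELECT genre, MIN(rating), MAX(rating)
FROM movies
GROUP BY genre

Result:
  Action: min=4.58, max=7.76
  Animation: min=4.61, max=9.49
  Drama: min=4.95, max=8.89
  Horror: min=6.75, max=7.99
  SciFi: min=5.55, max=6.05
  Thriller: min=5.55, max=8.73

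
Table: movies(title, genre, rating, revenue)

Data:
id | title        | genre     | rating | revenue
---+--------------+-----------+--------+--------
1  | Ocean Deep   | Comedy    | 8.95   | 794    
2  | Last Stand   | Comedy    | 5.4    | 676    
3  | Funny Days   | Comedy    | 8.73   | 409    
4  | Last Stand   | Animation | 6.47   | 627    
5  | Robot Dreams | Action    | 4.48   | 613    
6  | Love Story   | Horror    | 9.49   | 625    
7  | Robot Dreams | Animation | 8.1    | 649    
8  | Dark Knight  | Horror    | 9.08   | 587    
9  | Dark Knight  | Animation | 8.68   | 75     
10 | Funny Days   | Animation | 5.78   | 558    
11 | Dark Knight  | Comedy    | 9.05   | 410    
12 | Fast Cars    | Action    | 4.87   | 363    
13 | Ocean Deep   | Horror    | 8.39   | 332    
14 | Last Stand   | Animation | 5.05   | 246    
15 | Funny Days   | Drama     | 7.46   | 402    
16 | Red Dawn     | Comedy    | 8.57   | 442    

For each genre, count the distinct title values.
SELECT genre, COUNT(DISTINCT title)
FROM movies
GROUP BY genre

Result:
  Action: 2 distinct
  Animation: 4 distinct
  Comedy: 5 distinct
  Drama: 1 distinct
  Horror: 3 distinct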